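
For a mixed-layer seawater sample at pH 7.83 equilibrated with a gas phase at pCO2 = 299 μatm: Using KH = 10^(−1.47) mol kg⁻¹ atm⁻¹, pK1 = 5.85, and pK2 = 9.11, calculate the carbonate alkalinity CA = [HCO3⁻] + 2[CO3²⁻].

[CO2*] = KH · pCO2 = 10^(−1.47) × 299×10^-6 = 1.013×10^-5 mol/kg
α₀ = 1/(1 + K1/[H⁺] + K1K2/[H⁺]²) = 1/(1 + 10^+1.98 + 10^+0.70) = 0.009851
DIC = [CO2*]/α₀ = 1.013×10^-5 / 0.009851 = 1.028 mmol/kg
CA = (α₁ + 2α₂)·DIC = (0.9408 + 2×0.04937) × 1.028 = 1.07 mmol/kg

CA = 1.07 mmol/kg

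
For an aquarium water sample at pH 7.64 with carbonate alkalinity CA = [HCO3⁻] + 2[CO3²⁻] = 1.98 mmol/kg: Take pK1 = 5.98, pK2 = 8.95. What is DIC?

DIC = 1.93 mmol/kg

CA = [HCO3⁻] + 2[CO3²⁻] = (α₁ + 2α₂)·DIC
At pH 7.64: [H⁺]/K1 = 10^-1.66 = 0.021878, K2/[H⁺] = 10^-1.31 = 0.048978
α₁ = 1/(1 + 0.021878 + 0.048978) = 1/1.0709 = 0.9338; α₂ = α₁·K2/[H⁺] = 0.04574
α₁ + 2α₂ = 1.0253
DIC = CA / (α₁ + 2α₂) = 1.98 / 1.0253 = 1.93 mmol/kg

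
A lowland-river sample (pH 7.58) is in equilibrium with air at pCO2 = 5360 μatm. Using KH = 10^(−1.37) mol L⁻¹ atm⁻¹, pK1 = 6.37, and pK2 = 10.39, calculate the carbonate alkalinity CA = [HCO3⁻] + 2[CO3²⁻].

[CO2*] = KH · pCO2 = 10^(−1.37) × 5360×10^-6 = 2.286×10^-4 mol/L
α₀ = 1/(1 + K1/[H⁺] + K1K2/[H⁺]²) = 1/(1 + 10^+1.21 + 10^-1.60) = 0.05799
DIC = [CO2*]/α₀ = 2.286×10^-4 / 0.05799 = 3.943 mmol/L
CA = (α₁ + 2α₂)·DIC = (0.9405 + 2×0.001457) × 3.943 = 3.72 mmol/L

CA = 3.72 mmol/L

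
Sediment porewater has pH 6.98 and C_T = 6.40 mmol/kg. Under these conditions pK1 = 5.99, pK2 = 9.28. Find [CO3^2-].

[CO3²⁻] = 0.0290 mmol/kg

α₂ = 1 / (1 + [H⁺]/K2 + [H⁺]²/(K1K2)) = 1 / (1 + 10^+2.30 + 10^+1.31)
   = 1 / (1 + 199.53 + 20.417) = 1/220.94 = 0.004526
[CO3²⁻] = α₂ × DIC = 0.004526 × 6.40 = 0.0290 mmol/kg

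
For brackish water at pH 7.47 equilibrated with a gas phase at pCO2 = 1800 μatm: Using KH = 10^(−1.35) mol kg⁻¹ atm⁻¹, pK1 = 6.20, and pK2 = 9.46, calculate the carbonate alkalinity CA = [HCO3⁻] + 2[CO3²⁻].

[CO2*] = KH · pCO2 = 10^(−1.35) × 1800×10^-6 = 8.040×10^-5 mol/kg
α₀ = 1/(1 + K1/[H⁺] + K1K2/[H⁺]²) = 1/(1 + 10^+1.27 + 10^-0.72) = 0.05048
DIC = [CO2*]/α₀ = 8.040×10^-5 / 0.05048 = 1.593 mmol/kg
CA = (α₁ + 2α₂)·DIC = (0.9399 + 2×0.009618) × 1.593 = 1.53 mmol/kg

CA = 1.53 mmol/kg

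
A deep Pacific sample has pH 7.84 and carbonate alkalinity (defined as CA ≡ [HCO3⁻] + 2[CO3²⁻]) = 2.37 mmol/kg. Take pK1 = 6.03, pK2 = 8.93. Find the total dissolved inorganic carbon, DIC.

CA = [HCO3⁻] + 2[CO3²⁻] = (α₁ + 2α₂)·DIC
At pH 7.84: [H⁺]/K1 = 10^-1.81 = 0.015488, K2/[H⁺] = 10^-1.09 = 0.081283
α₁ = 1/(1 + 0.015488 + 0.081283) = 1/1.0968 = 0.9118; α₂ = α₁·K2/[H⁺] = 0.07411
α₁ + 2α₂ = 1.0600
DIC = CA / (α₁ + 2α₂) = 2.37 / 1.0600 = 2.24 mmol/kg

DIC = 2.24 mmol/kg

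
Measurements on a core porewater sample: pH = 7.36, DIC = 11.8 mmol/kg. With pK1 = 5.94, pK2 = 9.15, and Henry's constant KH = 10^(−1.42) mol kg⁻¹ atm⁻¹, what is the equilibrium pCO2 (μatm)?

pCO2 = 1.12×10^4 μatm

α₀ = 1 / (1 + K1/[H⁺] + K1K2/[H⁺]²) = 1 / (1 + 10^+1.42 + 10^-0.37)
   = 1 / (1 + 26.303 + 0.42658) = 1/27.729 = 0.03606
[CO2*] = α₀ × DIC = 0.03606 × 11.8 = 0.4255 mmol/kg
pCO2 = [CO2*]/KH = 4.255×10^-4 / 3.802×10^-2 = 1.12×10^4 μatm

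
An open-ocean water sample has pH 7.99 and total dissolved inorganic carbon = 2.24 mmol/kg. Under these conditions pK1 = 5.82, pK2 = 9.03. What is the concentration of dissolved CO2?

[CO2*] = 13.8 μmol/kg

α₀ = 1 / (1 + K1/[H⁺] + K1K2/[H⁺]²) = 1 / (1 + 10^+2.17 + 10^+1.13)
   = 1 / (1 + 147.91 + 13.490) = 1/162.40 = 0.006158
[CO2*] = α₀ × DIC = 0.006158 × 2.24 = 0.0138 mmol/kg = 13.8 μmol/kg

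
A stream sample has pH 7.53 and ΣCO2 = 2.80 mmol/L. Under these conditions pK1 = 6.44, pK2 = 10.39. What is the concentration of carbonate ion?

α₂ = 1 / (1 + [H⁺]/K2 + [H⁺]²/(K1K2)) = 1 / (1 + 10^+2.86 + 10^+1.77)
   = 1 / (1 + 724.44 + 58.884) = 1/784.32 = 0.001275
[CO3²⁻] = α₂ × DIC = 0.001275 × 2.80 = 0.00357 mmol/L = 3.57 μmol/L

[CO3²⁻] = 3.57 μmol/L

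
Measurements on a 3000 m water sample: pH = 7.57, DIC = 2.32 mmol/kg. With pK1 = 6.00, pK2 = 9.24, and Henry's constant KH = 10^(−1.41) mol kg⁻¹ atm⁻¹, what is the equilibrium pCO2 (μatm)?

pCO2 = 1530 μatm

α₀ = 1 / (1 + K1/[H⁺] + K1K2/[H⁺]²) = 1 / (1 + 10^+1.57 + 10^-0.10)
   = 1 / (1 + 37.154 + 0.79433) = 1/38.948 = 0.02568
[CO2*] = α₀ × DIC = 0.02568 × 2.32 = 0.05957 mmol/kg
pCO2 = [CO2*]/KH = 5.957×10^-5 / 3.890×10^-2 = 1530 μatm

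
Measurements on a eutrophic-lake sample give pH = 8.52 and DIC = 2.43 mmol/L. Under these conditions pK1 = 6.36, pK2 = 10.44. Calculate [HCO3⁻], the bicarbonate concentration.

[HCO3⁻] = 2.38 mmol/L

α₁ = 1 / (1 + [H⁺]/K1 + K2/[H⁺]) = 1 / (1 + 10^-2.16 + 10^-1.92)
   = 1 / (1 + 0.0069183 + 0.012023) = 1/1.0189 = 0.9814
[HCO3⁻] = α₁ × DIC = 0.9814 × 2.43 = 2.38 mmol/L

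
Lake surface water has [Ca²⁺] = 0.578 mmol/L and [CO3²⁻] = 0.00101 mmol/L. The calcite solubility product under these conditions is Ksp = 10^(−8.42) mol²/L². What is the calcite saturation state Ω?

Ω = 0.154

Ksp = 10^(−8.42) = 3.802×10^-9
Ω = [Ca²⁺][CO3²⁻]/Ksp = (0.578×10^-3)(0.00101×10^-3) / 3.802×10^-9 = 0.154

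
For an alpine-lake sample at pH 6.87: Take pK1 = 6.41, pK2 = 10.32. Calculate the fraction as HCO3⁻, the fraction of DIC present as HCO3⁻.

α₁ = 0.742

α₁ = 1 / (1 + [H⁺]/K1 + K2/[H⁺]) = 1 / (1 + 10^-0.46 + 10^-3.45)
   = 1 / (1 + 0.34674 + 0.00035481) = 1/1.3471 = 0.7423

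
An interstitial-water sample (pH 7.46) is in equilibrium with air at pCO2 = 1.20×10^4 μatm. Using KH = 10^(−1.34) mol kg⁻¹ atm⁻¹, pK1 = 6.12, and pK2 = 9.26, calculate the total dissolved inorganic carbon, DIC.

DIC = 12.7 mmol/kg

[CO2*] = KH · pCO2 = 10^(−1.34) × 1.20×10^4×10^-6 = 5.485×10^-4 mol/kg
α₀ = 1/(1 + K1/[H⁺] + K1K2/[H⁺]²) = 1/(1 + 10^+1.34 + 10^-0.46) = 0.04306
DIC = [CO2*]/α₀ = 5.485×10^-4 / 0.04306 = 12.7 mmol/kg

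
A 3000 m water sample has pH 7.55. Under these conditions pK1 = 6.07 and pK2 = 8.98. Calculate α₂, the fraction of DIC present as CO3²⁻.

α₂ = 1 / (1 + [H⁺]/K2 + [H⁺]²/(K1K2)) = 1 / (1 + 10^+1.43 + 10^-0.05)
   = 1 / (1 + 26.915 + 0.89125) = 1/28.807 = 0.03471

α₂ = 0.0347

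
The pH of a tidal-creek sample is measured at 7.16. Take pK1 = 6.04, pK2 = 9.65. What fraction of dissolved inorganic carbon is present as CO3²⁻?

α₂ = 1 / (1 + [H⁺]/K2 + [H⁺]²/(K1K2)) = 1 / (1 + 10^+2.49 + 10^+1.37)
   = 1 / (1 + 309.03 + 23.442) = 1/333.47 = 0.002999

α₂ = 0.00300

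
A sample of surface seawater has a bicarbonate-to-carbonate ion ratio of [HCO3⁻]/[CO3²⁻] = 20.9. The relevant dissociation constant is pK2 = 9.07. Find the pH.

pH = 7.75

From K2 = [H⁺][CO3²⁻]/[HCO3⁻]:  pH = pK2 − log₁₀([HCO3⁻]/[CO3²⁻])
log₁₀(20.9) = +1.320
pH = 9.07 − (+1.320) = 7.75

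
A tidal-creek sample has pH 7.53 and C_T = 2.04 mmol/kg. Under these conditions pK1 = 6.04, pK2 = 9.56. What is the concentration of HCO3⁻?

α₁ = 1 / (1 + [H⁺]/K1 + K2/[H⁺]) = 1 / (1 + 10^-1.49 + 10^-2.03)
   = 1 / (1 + 0.032359 + 0.0093325) = 1/1.0417 = 0.9600
[HCO3⁻] = α₁ × DIC = 0.9600 × 2.04 = 1.96 mmol/kg

[HCO3⁻] = 1.96 mmol/kg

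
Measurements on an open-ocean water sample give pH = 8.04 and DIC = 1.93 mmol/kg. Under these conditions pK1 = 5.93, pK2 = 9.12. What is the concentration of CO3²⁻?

[CO3²⁻] = 0.147 mmol/kg

α₂ = 1 / (1 + [H⁺]/K2 + [H⁺]²/(K1K2)) = 1 / (1 + 10^+1.08 + 10^-1.03)
   = 1 / (1 + 12.023 + 0.093325) = 1/13.116 = 0.07624
[CO3²⁻] = α₂ × DIC = 0.07624 × 1.93 = 0.147 mmol/kg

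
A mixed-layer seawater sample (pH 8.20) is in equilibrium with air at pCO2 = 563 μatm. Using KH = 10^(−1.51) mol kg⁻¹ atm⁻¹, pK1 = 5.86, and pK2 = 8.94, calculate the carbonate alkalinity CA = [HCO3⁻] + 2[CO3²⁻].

CA = 5.19 mmol/kg

[CO2*] = KH · pCO2 = 10^(−1.51) × 563×10^-6 = 1.740×10^-5 mol/kg
α₀ = 1/(1 + K1/[H⁺] + K1K2/[H⁺]²) = 1/(1 + 10^+2.34 + 10^+1.60) = 0.003852
DIC = [CO2*]/α₀ = 1.740×10^-5 / 0.003852 = 4.516 mmol/kg
CA = (α₁ + 2α₂)·DIC = (0.8428 + 2×0.1534) × 4.516 = 5.19 mmol/kg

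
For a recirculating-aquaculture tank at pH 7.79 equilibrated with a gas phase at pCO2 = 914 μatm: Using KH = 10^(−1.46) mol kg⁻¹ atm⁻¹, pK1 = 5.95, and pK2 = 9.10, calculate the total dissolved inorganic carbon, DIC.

DIC = 2.33 mmol/kg

[CO2*] = KH · pCO2 = 10^(−1.46) × 914×10^-6 = 3.169×10^-5 mol/kg
α₀ = 1/(1 + K1/[H⁺] + K1K2/[H⁺]²) = 1/(1 + 10^+1.84 + 10^+0.53) = 0.01359
DIC = [CO2*]/α₀ = 3.169×10^-5 / 0.01359 = 2.33 mmol/kg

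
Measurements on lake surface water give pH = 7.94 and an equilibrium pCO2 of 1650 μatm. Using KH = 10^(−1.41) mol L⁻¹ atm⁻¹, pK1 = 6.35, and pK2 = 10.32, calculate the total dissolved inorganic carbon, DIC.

[CO2*] = KH · pCO2 = 10^(−1.41) × 1650×10^-6 = 6.419×10^-5 mol/L
α₀ = 1/(1 + K1/[H⁺] + K1K2/[H⁺]²) = 1/(1 + 10^+1.59 + 10^-0.79) = 0.02496
DIC = [CO2*]/α₀ = 6.419×10^-5 / 0.02496 = 2.57 mmol/L

DIC = 2.57 mmol/L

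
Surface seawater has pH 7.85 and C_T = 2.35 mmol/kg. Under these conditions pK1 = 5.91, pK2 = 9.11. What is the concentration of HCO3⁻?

[HCO3⁻] = 2.20 mmol/kg

α₁ = 1 / (1 + [H⁺]/K1 + K2/[H⁺]) = 1 / (1 + 10^-1.94 + 10^-1.26)
   = 1 / (1 + 0.011482 + 0.054954) = 1/1.0664 = 0.9377
[HCO3⁻] = α₁ × DIC = 0.9377 × 2.35 = 2.20 mmol/kg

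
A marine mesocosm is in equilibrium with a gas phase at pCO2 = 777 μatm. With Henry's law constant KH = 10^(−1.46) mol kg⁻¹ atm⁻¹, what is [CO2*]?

[CO2*] = 26.9 μmol/kg

KH = 10^(−1.46) = 3.467×10^-2 mol kg⁻¹ atm⁻¹
[CO2*] = KH · pCO2 = 3.467×10^-2 × 777×10^-6 atm = 2.69×10^-5 mol/kg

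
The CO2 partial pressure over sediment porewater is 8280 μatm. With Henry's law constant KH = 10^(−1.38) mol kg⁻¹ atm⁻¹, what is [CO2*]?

KH = 10^(−1.38) = 4.169×10^-2 mol kg⁻¹ atm⁻¹
[CO2*] = KH · pCO2 = 4.169×10^-2 × 8280×10^-6 atm = 3.45×10^-4 mol/kg

[CO2*] = 345 μmol/kg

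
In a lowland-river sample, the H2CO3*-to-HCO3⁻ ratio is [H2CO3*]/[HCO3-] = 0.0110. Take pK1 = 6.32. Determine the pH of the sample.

pH = 8.28

From K1 = [H⁺][HCO3-]/[H2CO3*]:  pH = pK1 − log₁₀([H2CO3*]/[HCO3-])
log₁₀(0.0110) = -1.959
pH = 6.32 − (-1.959) = 8.28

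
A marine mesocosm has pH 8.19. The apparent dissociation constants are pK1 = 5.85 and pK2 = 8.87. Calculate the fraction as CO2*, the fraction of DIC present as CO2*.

α₀ = 1 / (1 + K1/[H⁺] + K1K2/[H⁺]²) = 1 / (1 + 10^+2.34 + 10^+1.66)
   = 1 / (1 + 218.78 + 45.709) = 1/265.48 = 0.003767

α₀ = 0.00377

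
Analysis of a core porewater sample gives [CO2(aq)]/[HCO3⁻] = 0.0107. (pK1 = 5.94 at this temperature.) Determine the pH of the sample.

From K1 = [H⁺][HCO3⁻]/[CO2(aq)]:  pH = pK1 − log₁₀([CO2(aq)]/[HCO3⁻])
log₁₀(0.0107) = -1.971
pH = 5.94 − (-1.971) = 7.91

pH = 7.91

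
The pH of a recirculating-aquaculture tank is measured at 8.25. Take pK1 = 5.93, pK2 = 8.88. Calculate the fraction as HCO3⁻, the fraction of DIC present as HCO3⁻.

α₁ = 1 / (1 + [H⁺]/K1 + K2/[H⁺]) = 1 / (1 + 10^-2.32 + 10^-0.63)
   = 1 / (1 + 0.0047863 + 0.23442) = 1/1.2392 = 0.8070

α₁ = 0.807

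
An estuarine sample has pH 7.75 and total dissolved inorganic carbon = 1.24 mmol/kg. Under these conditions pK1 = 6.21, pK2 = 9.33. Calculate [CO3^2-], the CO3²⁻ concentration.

[CO3²⁻] = 0.0309 mmol/kg

α₂ = 1 / (1 + [H⁺]/K2 + [H⁺]²/(K1K2)) = 1 / (1 + 10^+1.58 + 10^+0.04)
   = 1 / (1 + 38.019 + 1.0965) = 1/40.115 = 0.02493
[CO3²⁻] = α₂ × DIC = 0.02493 × 1.24 = 0.0309 mmol/kg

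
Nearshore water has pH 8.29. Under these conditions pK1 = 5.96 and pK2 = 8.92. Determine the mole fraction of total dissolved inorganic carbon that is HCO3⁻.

α₁ = 0.807

α₁ = 1 / (1 + [H⁺]/K1 + K2/[H⁺]) = 1 / (1 + 10^-2.33 + 10^-0.63)
   = 1 / (1 + 0.0046774 + 0.23442) = 1/1.2391 = 0.8070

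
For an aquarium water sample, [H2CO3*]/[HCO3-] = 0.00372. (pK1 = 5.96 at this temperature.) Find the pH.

pH = 8.39

From K1 = [H⁺][HCO3-]/[H2CO3*]:  pH = pK1 − log₁₀([H2CO3*]/[HCO3-])
log₁₀(0.00372) = -2.429
pH = 5.96 − (-2.429) = 8.39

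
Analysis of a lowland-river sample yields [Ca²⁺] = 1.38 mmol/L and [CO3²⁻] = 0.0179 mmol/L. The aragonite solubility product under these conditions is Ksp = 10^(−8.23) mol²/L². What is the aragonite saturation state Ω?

Ω = 4.20

Ksp = 10^(−8.23) = 5.888×10^-9
Ω = [Ca²⁺][CO3²⁻]/Ksp = (1.38×10^-3)(0.0179×10^-3) / 5.888×10^-9 = 4.20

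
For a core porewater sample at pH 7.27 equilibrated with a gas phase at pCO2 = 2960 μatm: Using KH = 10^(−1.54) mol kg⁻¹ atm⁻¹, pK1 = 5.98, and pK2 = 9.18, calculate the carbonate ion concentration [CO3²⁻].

[CO2*] = KH · pCO2 = 10^(−1.54) × 2960×10^-6 = 8.537×10^-5 mol/kg
α₀ = 1/(1 + K1/[H⁺] + K1K2/[H⁺]²) = 1/(1 + 10^+1.29 + 10^-0.62) = 0.04822
DIC = [CO2*]/α₀ = 8.537×10^-5 / 0.04822 = 1.770 mmol/kg
[CO3²⁻] = α₂·DIC; α₂ = 0.01157, so [CO3²⁻] = 0.01157 × 1.770 = 0.0205 mmol/kg

[CO3²⁻] = 0.0205 mmol/kg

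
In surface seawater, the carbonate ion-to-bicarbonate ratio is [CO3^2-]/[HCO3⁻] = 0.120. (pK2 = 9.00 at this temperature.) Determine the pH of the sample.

pH = 8.08

From K2 = [H⁺][CO3^2-]/[HCO3⁻]:  pH = pK2 + log₁₀([CO3^2-]/[HCO3⁻])
log₁₀(0.120) = -0.921
pH = 9.00 + (-0.921) = 8.08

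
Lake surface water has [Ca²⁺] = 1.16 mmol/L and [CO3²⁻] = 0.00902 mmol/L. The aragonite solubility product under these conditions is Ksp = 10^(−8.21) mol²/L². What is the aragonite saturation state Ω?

Ω = 1.70

Ksp = 10^(−8.21) = 6.166×10^-9
Ω = [Ca²⁺][CO3²⁻]/Ksp = (1.16×10^-3)(0.00902×10^-3) / 6.166×10^-9 = 1.70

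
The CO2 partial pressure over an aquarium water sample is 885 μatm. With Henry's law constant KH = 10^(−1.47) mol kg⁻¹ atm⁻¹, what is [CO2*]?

[CO2*] = 30.0 μmol/kg

KH = 10^(−1.47) = 3.388×10^-2 mol kg⁻¹ atm⁻¹
[CO2*] = KH · pCO2 = 3.388×10^-2 × 885×10^-6 atm = 3.00×10^-5 mol/kg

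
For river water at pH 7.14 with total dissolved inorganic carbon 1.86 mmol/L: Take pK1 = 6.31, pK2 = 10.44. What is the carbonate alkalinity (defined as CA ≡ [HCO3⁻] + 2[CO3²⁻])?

CA = 1.62 mmol/L

CA = [HCO3⁻] + 2[CO3²⁻] = (α₁ + 2α₂)·DIC
At pH 7.14: [H⁺]/K1 = 10^-0.83 = 0.14791, K2/[H⁺] = 10^-3.30 = 0.00050119
α₁ = 1/(1 + 0.14791 + 0.00050119) = 1/1.1484 = 0.8708; α₂ = α₁·K2/[H⁺] = 0.0004364
α₁ + 2α₂ = 0.8716
CA = 0.8716 × 1.86 = 1.62 mmol/L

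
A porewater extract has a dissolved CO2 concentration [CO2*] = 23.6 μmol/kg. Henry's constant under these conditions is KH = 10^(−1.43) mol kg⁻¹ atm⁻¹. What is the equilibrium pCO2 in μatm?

KH = 10^(−1.43) = 3.715×10^-2 mol kg⁻¹ atm⁻¹
pCO2 = [CO2*]/KH = 23.6×10^-6 / 3.715×10^-2 = 6.35×10^-4 atm = 635 μatm

pCO2 = 635 μatm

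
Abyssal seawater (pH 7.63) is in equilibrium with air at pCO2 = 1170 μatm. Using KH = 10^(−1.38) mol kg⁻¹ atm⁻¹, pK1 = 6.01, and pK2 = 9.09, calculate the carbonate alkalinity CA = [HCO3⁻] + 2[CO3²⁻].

[CO2*] = KH · pCO2 = 10^(−1.38) × 1170×10^-6 = 4.877×10^-5 mol/kg
α₀ = 1/(1 + K1/[H⁺] + K1K2/[H⁺]²) = 1/(1 + 10^+1.62 + 10^+0.16) = 0.02266
DIC = [CO2*]/α₀ = 4.877×10^-5 / 0.02266 = 2.153 mmol/kg
CA = (α₁ + 2α₂)·DIC = (0.9446 + 2×0.03275) × 2.153 = 2.17 mmol/kg

CA = 2.17 mmol/kg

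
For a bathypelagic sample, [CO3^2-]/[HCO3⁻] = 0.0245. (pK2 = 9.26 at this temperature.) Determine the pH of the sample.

pH = 7.65

From K2 = [H⁺][CO3^2-]/[HCO3⁻]:  pH = pK2 + log₁₀([CO3^2-]/[HCO3⁻])
log₁₀(0.0245) = -1.611
pH = 9.26 + (-1.611) = 7.65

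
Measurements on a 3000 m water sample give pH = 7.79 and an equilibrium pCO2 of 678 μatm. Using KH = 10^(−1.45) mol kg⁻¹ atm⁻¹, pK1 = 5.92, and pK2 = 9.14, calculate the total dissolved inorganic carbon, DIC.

[CO2*] = KH · pCO2 = 10^(−1.45) × 678×10^-6 = 2.406×10^-5 mol/kg
α₀ = 1/(1 + K1/[H⁺] + K1K2/[H⁺]²) = 1/(1 + 10^+1.87 + 10^+0.52) = 0.01275
DIC = [CO2*]/α₀ = 2.406×10^-5 / 0.01275 = 1.89 mmol/kg

DIC = 1.89 mmol/kg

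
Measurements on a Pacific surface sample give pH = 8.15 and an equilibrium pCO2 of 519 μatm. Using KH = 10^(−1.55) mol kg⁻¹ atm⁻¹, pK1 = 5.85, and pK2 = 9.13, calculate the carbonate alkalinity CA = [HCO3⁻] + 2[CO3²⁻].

[CO2*] = KH · pCO2 = 10^(−1.55) × 519×10^-6 = 1.463×10^-5 mol/kg
α₀ = 1/(1 + K1/[H⁺] + K1K2/[H⁺]²) = 1/(1 + 10^+2.30 + 10^+1.32) = 0.004516
DIC = [CO2*]/α₀ = 1.463×10^-5 / 0.004516 = 3.239 mmol/kg
CA = (α₁ + 2α₂)·DIC = (0.9011 + 2×0.09436) × 3.239 = 3.53 mmol/kg

CA = 3.53 mmol/kg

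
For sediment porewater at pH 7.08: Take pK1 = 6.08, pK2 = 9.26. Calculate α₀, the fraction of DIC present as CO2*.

α₀ = 0.0904

α₀ = 1 / (1 + K1/[H⁺] + K1K2/[H⁺]²) = 1 / (1 + 10^+1.00 + 10^-1.18)
   = 1 / (1 + 10.000 + 0.066069) = 1/11.066 = 0.09037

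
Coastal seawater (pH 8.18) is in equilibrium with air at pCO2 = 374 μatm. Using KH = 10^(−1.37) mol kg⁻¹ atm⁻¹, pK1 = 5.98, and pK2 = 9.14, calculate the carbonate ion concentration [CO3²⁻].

[CO2*] = KH · pCO2 = 10^(−1.37) × 374×10^-6 = 1.595×10^-5 mol/kg
α₀ = 1/(1 + K1/[H⁺] + K1K2/[H⁺]²) = 1/(1 + 10^+2.20 + 10^+1.24) = 0.005654
DIC = [CO2*]/α₀ = 1.595×10^-5 / 0.005654 = 2.822 mmol/kg
[CO3²⁻] = α₂·DIC; α₂ = 0.09825, so [CO3²⁻] = 0.09825 × 2.822 = 0.277 mmol/kg

[CO3²⁻] = 0.277 mmol/kg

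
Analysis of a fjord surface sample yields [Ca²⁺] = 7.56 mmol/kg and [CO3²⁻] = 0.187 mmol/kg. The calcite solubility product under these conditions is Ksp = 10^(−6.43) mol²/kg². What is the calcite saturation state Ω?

Ω = 3.81

Ksp = 10^(−6.43) = 3.715×10^-7
Ω = [Ca²⁺][CO3²⁻]/Ksp = (7.56×10^-3)(0.187×10^-3) / 3.715×10^-7 = 3.81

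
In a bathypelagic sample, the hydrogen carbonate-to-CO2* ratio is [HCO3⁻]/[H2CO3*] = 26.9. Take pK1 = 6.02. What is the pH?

From K1 = [H⁺][HCO3⁻]/[H2CO3*]:  pH = pK1 + log₁₀([HCO3⁻]/[H2CO3*])
log₁₀(26.9) = +1.430
pH = 6.02 + (+1.430) = 7.45

pH = 7.45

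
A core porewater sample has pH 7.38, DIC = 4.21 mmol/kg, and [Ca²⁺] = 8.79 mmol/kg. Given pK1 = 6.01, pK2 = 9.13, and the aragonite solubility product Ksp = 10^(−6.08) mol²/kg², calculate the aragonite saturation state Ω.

α₂ = 1 / (1 + [H⁺]/K2 + [H⁺]²/(K1K2)) = 1 / (1 + 10^+1.75 + 10^+0.38)
   = 1 / (1 + 56.234 + 2.3988) = 1/59.633 = 0.01677
[CO3²⁻] = α₂ × DIC = 0.01677 × 4.21 = 0.07060 mmol/kg
Ksp = 10^(−6.08) = 8.318×10^-7
Ω = [Ca²⁺][CO3²⁻]/Ksp = (8.79×10^-3)(7.060×10^-5) / 8.318×10^-7 = 0.746

Ω = 0.746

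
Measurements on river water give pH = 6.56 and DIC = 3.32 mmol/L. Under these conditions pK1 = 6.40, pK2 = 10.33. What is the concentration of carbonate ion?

α₂ = 1 / (1 + [H⁺]/K2 + [H⁺]²/(K1K2)) = 1 / (1 + 10^+3.77 + 10^+3.61)
   = 1 / (1 + 5888.4 + 4073.8) = 1/9963.2 = 0.0001004
[CO3²⁻] = α₂ × DIC = 0.0001004 × 3.32 = 0.000333 mmol/L = 0.333 μmol/L

[CO3²⁻] = 0.333 μmol/L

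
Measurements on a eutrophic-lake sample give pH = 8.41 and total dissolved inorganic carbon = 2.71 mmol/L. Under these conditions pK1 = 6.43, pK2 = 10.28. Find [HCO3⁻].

α₁ = 1 / (1 + [H⁺]/K1 + K2/[H⁺]) = 1 / (1 + 10^-1.98 + 10^-1.87)
   = 1 / (1 + 0.010471 + 0.013490) = 1/1.0240 = 0.9766
[HCO3⁻] = α₁ × DIC = 0.9766 × 2.71 = 2.65 mmol/L

[HCO3⁻] = 2.65 mmol/L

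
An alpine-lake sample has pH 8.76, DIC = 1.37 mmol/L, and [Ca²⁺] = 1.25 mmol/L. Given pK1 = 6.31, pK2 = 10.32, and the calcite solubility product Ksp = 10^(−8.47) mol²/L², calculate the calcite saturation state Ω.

α₂ = 1 / (1 + [H⁺]/K2 + [H⁺]²/(K1K2)) = 1 / (1 + 10^+1.56 + 10^-0.89)
   = 1 / (1 + 36.308 + 0.12882) = 1/37.437 = 0.02671
[CO3²⁻] = α₂ × DIC = 0.02671 × 1.37 = 0.03660 mmol/L
Ksp = 10^(−8.47) = 3.388×10^-9
Ω = [Ca²⁺][CO3²⁻]/Ksp = (1.25×10^-3)(3.660×10^-5) / 3.388×10^-9 = 13.5

Ω = 13.5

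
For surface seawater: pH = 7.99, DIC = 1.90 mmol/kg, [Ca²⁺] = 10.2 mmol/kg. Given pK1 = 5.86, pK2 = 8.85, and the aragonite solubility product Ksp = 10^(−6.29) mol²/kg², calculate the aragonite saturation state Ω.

α₂ = 1 / (1 + [H⁺]/K2 + [H⁺]²/(K1K2)) = 1 / (1 + 10^+0.86 + 10^-1.27)
   = 1 / (1 + 7.2444 + 0.053703) = 1/8.2981 = 0.1205
[CO3²⁻] = α₂ × DIC = 0.1205 × 1.90 = 0.2290 mmol/kg
Ksp = 10^(−6.29) = 5.129×10^-7
Ω = [Ca²⁺][CO3²⁻]/Ksp = (10.2×10^-3)(2.290×10^-4) / 5.129×10^-7 = 4.55

Ω = 4.55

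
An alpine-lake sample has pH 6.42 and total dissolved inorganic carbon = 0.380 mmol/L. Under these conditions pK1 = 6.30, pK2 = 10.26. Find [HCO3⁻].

[HCO3⁻] = 0.216 mmol/L

α₁ = 1 / (1 + [H⁺]/K1 + K2/[H⁺]) = 1 / (1 + 10^-0.12 + 10^-3.84)
   = 1 / (1 + 0.75858 + 0.00014454) = 1/1.7587 = 0.5686
[HCO3⁻] = α₁ × DIC = 0.5686 × 0.380 = 0.216 mmol/L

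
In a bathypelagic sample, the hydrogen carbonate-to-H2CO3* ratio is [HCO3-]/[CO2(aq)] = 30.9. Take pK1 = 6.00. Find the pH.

pH = 7.49

From K1 = [H⁺][HCO3-]/[CO2(aq)]:  pH = pK1 + log₁₀([HCO3-]/[CO2(aq)])
log₁₀(30.9) = +1.490
pH = 6.00 + (+1.490) = 7.49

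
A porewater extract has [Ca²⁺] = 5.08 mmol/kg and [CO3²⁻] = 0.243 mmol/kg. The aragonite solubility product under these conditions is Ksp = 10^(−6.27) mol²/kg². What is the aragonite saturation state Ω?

Ω = 2.30

Ksp = 10^(−6.27) = 5.370×10^-7
Ω = [Ca²⁺][CO3²⁻]/Ksp = (5.08×10^-3)(0.243×10^-3) / 5.370×10^-7 = 2.30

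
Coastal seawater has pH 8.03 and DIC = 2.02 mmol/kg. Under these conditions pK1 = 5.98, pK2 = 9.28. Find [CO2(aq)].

α₀ = 1 / (1 + K1/[H⁺] + K1K2/[H⁺]²) = 1 / (1 + 10^+2.05 + 10^+0.80)
   = 1 / (1 + 112.20 + 6.3096) = 1/119.51 = 0.008367
[CO2*] = α₀ × DIC = 0.008367 × 2.02 = 0.0169 mmol/kg = 16.9 μmol/kg

[CO2*] = 16.9 μmol/kg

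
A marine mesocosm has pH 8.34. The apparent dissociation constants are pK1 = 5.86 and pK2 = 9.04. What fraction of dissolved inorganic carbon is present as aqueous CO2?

α₀ = 0.00275

α₀ = 1 / (1 + K1/[H⁺] + K1K2/[H⁺]²) = 1 / (1 + 10^+2.48 + 10^+1.78)
   = 1 / (1 + 302.00 + 60.256) = 1/363.25 = 0.002753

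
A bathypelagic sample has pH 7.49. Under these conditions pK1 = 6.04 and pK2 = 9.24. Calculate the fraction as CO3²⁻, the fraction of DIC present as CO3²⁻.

α₂ = 1 / (1 + [H⁺]/K2 + [H⁺]²/(K1K2)) = 1 / (1 + 10^+1.75 + 10^+0.30)
   = 1 / (1 + 56.234 + 1.9953) = 1/59.229 = 0.01688

α₂ = 0.0169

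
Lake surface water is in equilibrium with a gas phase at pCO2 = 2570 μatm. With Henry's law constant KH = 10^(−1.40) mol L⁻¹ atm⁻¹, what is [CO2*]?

KH = 10^(−1.40) = 3.981×10^-2 mol L⁻¹ atm⁻¹
[CO2*] = KH · pCO2 = 3.981×10^-2 × 2570×10^-6 atm = 1.02×10^-4 mol/L

[CO2*] = 102 μmol/L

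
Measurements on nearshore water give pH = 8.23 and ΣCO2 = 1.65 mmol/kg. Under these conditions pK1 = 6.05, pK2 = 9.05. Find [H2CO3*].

[CO2*] = 9.41 μmol/kg

α₀ = 1 / (1 + K1/[H⁺] + K1K2/[H⁺]²) = 1 / (1 + 10^+2.18 + 10^+1.36)
   = 1 / (1 + 151.36 + 22.909) = 1/175.26 = 0.005706
[CO2*] = α₀ × DIC = 0.005706 × 1.65 = 0.00941 mmol/kg = 9.41 μmol/kg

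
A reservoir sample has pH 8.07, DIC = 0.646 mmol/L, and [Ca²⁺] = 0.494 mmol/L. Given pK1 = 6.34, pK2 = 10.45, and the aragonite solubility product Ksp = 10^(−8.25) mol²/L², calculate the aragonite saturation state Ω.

Ω = 0.231

α₂ = 1 / (1 + [H⁺]/K2 + [H⁺]²/(K1K2)) = 1 / (1 + 10^+2.38 + 10^+0.65)
   = 1 / (1 + 239.88 + 4.4668) = 1/245.35 = 0.004076
[CO3²⁻] = α₂ × DIC = 0.004076 × 0.646 = 0.002633 mmol/L = 2.633 μmol/L
Ksp = 10^(−8.25) = 5.623×10^-9
Ω = [Ca²⁺][CO3²⁻]/Ksp = (0.494×10^-3)(2.633×10^-6) / 5.623×10^-9 = 0.231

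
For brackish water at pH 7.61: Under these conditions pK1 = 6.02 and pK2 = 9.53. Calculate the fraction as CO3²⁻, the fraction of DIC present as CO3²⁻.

α₂ = 0.0116

α₂ = 1 / (1 + [H⁺]/K2 + [H⁺]²/(K1K2)) = 1 / (1 + 10^+1.92 + 10^+0.33)
   = 1 / (1 + 83.176 + 2.1380) = 1/86.314 = 0.01159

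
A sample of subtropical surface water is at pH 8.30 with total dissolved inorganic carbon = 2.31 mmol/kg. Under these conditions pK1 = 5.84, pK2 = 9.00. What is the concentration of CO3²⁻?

α₂ = 1 / (1 + [H⁺]/K2 + [H⁺]²/(K1K2)) = 1 / (1 + 10^+0.70 + 10^-1.76)
   = 1 / (1 + 5.0119 + 0.017378) = 1/6.0293 = 0.1659
[CO3²⁻] = α₂ × DIC = 0.1659 × 2.31 = 0.383 mmol/kg

[CO3²⁻] = 0.383 mmol/kg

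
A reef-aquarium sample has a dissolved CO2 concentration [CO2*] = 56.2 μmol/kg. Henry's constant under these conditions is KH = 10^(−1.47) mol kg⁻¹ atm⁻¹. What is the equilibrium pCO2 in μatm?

pCO2 = 1660 μatm

KH = 10^(−1.47) = 3.388×10^-2 mol kg⁻¹ atm⁻¹
pCO2 = [CO2*]/KH = 56.2×10^-6 / 3.388×10^-2 = 1.66×10^-3 atm = 1660 μatm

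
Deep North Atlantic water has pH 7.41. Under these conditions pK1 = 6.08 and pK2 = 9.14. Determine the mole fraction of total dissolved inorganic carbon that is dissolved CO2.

α₀ = 1 / (1 + K1/[H⁺] + K1K2/[H⁺]²) = 1 / (1 + 10^+1.33 + 10^-0.40)
   = 1 / (1 + 21.380 + 0.39811) = 1/22.778 = 0.04390

α₀ = 0.0439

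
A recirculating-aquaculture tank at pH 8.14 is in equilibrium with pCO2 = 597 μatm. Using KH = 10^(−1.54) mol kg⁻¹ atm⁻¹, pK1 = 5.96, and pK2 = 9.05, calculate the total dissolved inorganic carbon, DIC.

[CO2*] = KH · pCO2 = 10^(−1.54) × 597×10^-6 = 1.722×10^-5 mol/kg
α₀ = 1/(1 + K1/[H⁺] + K1K2/[H⁺]²) = 1/(1 + 10^+2.18 + 10^+1.27) = 0.005849
DIC = [CO2*]/α₀ = 1.722×10^-5 / 0.005849 = 2.94 mmol/kg

DIC = 2.94 mmol/kg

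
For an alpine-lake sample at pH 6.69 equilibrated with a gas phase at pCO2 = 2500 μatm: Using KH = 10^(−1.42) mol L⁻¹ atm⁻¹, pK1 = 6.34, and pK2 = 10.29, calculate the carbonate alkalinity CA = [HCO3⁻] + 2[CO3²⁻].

[CO2*] = KH · pCO2 = 10^(−1.42) × 2500×10^-6 = 9.505×10^-5 mol/L
α₀ = 1/(1 + K1/[H⁺] + K1K2/[H⁺]²) = 1/(1 + 10^+0.35 + 10^-3.25) = 0.3087
DIC = [CO2*]/α₀ = 9.505×10^-5 / 0.3087 = 0.3079 mmol/L
CA = (α₁ + 2α₂)·DIC = (0.6911 + 2×0.0001736) × 0.3079 = 0.213 mmol/L

CA = 0.213 mmol/L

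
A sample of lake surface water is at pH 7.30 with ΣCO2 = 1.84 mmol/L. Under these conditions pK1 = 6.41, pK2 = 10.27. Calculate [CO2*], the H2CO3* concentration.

α₀ = 1 / (1 + K1/[H⁺] + K1K2/[H⁺]²) = 1 / (1 + 10^+0.89 + 10^-2.08)
   = 1 / (1 + 7.7625 + 0.0083176) = 1/8.7708 = 0.1140
[CO2*] = α₀ × DIC = 0.1140 × 1.84 = 0.210 mmol/L

[CO2*] = 0.210 mmol/L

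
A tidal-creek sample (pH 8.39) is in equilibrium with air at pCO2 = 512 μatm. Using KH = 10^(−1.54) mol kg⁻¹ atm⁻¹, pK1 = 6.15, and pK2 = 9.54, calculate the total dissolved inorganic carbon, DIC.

[CO2*] = KH · pCO2 = 10^(−1.54) × 512×10^-6 = 1.477×10^-5 mol/kg
α₀ = 1/(1 + K1/[H⁺] + K1K2/[H⁺]²) = 1/(1 + 10^+2.24 + 10^+1.09) = 0.005345
DIC = [CO2*]/α₀ = 1.477×10^-5 / 0.005345 = 2.76 mmol/kg

DIC = 2.76 mmol/kg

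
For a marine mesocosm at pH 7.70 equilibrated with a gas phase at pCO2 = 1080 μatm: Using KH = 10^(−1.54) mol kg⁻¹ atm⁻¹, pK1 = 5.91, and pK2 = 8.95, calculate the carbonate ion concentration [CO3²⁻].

[CO3²⁻] = 0.108 mmol/kg

[CO2*] = KH · pCO2 = 10^(−1.54) × 1080×10^-6 = 3.115×10^-5 mol/kg
α₀ = 1/(1 + K1/[H⁺] + K1K2/[H⁺]²) = 1/(1 + 10^+1.79 + 10^+0.54) = 0.01512
DIC = [CO2*]/α₀ = 3.115×10^-5 / 0.01512 = 2.060 mmol/kg
[CO3²⁻] = α₂·DIC; α₂ = 0.05244, so [CO3²⁻] = 0.05244 × 2.060 = 0.108 mmol/kg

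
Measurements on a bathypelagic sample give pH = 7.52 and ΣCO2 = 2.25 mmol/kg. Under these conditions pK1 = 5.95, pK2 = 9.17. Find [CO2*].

α₀ = 1 / (1 + K1/[H⁺] + K1K2/[H⁺]²) = 1 / (1 + 10^+1.57 + 10^-0.08)
   = 1 / (1 + 37.154 + 0.83176) = 1/38.985 = 0.02565
[CO2*] = α₀ × DIC = 0.02565 × 2.25 = 0.0577 mmol/kg

[CO2*] = 0.0577 mmol/kg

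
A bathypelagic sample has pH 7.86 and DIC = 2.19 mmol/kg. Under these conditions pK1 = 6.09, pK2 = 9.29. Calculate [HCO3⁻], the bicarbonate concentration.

[HCO3⁻] = 2.08 mmol/kg

α₁ = 1 / (1 + [H⁺]/K1 + K2/[H⁺]) = 1 / (1 + 10^-1.77 + 10^-1.43)
   = 1 / (1 + 0.016982 + 0.037154) = 1/1.0541 = 0.9486
[HCO3⁻] = α₁ × DIC = 0.9486 × 2.19 = 2.08 mmol/kg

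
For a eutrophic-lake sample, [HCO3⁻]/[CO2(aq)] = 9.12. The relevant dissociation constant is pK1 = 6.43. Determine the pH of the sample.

pH = 7.39

From K1 = [H⁺][HCO3⁻]/[CO2(aq)]:  pH = pK1 + log₁₀([HCO3⁻]/[CO2(aq)])
log₁₀(9.12) = +0.960
pH = 6.43 + (+0.960) = 7.39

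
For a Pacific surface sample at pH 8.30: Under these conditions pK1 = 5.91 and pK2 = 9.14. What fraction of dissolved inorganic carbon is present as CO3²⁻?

α₂ = 1 / (1 + [H⁺]/K2 + [H⁺]²/(K1K2)) = 1 / (1 + 10^+0.84 + 10^-1.55)
   = 1 / (1 + 6.9183 + 0.028184) = 1/7.9465 = 0.1258

α₂ = 0.126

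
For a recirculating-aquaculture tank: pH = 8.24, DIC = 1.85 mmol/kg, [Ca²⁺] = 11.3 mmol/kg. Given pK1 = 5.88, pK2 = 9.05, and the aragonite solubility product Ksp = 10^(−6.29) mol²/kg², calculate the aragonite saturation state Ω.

Ω = 5.45

α₂ = 1 / (1 + [H⁺]/K2 + [H⁺]²/(K1K2)) = 1 / (1 + 10^+0.81 + 10^-1.55)
   = 1 / (1 + 6.4565 + 0.028184) = 1/7.4847 = 0.1336
[CO3²⁻] = α₂ × DIC = 0.1336 × 1.85 = 0.2472 mmol/kg
Ksp = 10^(−6.29) = 5.129×10^-7
Ω = [Ca²⁺][CO3²⁻]/Ksp = (11.3×10^-3)(2.472×10^-4) / 5.129×10^-7 = 5.45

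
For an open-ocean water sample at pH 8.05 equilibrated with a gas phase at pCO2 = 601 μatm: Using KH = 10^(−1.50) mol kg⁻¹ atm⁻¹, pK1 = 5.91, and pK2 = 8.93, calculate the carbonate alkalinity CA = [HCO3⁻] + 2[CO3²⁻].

CA = 3.32 mmol/kg

[CO2*] = KH · pCO2 = 10^(−1.50) × 601×10^-6 = 1.901×10^-5 mol/kg
α₀ = 1/(1 + K1/[H⁺] + K1K2/[H⁺]²) = 1/(1 + 10^+2.14 + 10^+1.26) = 0.006360
DIC = [CO2*]/α₀ = 1.901×10^-5 / 0.006360 = 2.988 mmol/kg
CA = (α₁ + 2α₂)·DIC = (0.8779 + 2×0.1157) × 2.988 = 3.32 mmol/kg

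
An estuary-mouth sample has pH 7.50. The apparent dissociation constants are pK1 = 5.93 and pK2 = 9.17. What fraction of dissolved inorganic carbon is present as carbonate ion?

α₂ = 0.0204

α₂ = 1 / (1 + [H⁺]/K2 + [H⁺]²/(K1K2)) = 1 / (1 + 10^+1.67 + 10^+0.10)
   = 1 / (1 + 46.774 + 1.2589) = 1/49.032 = 0.02039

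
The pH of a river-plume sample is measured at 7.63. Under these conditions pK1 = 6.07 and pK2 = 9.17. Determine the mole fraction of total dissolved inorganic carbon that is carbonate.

α₂ = 1 / (1 + [H⁺]/K2 + [H⁺]²/(K1K2)) = 1 / (1 + 10^+1.54 + 10^-0.02)
   = 1 / (1 + 34.674 + 0.95499) = 1/36.629 = 0.02730

α₂ = 0.0273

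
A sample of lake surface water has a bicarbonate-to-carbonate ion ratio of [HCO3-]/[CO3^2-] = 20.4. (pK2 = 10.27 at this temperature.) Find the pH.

From K2 = [H⁺][CO3^2-]/[HCO3-]:  pH = pK2 − log₁₀([HCO3-]/[CO3^2-])
log₁₀(20.4) = +1.310
pH = 10.27 − (+1.310) = 8.96

pH = 8.96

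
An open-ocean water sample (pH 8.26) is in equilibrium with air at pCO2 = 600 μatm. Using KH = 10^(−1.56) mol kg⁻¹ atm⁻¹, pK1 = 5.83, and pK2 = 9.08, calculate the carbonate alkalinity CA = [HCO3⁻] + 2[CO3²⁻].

[CO2*] = KH · pCO2 = 10^(−1.56) × 600×10^-6 = 1.653×10^-5 mol/kg
α₀ = 1/(1 + K1/[H⁺] + K1K2/[H⁺]²) = 1/(1 + 10^+2.43 + 10^+1.61) = 0.003217
DIC = [CO2*]/α₀ = 1.653×10^-5 / 0.003217 = 5.138 mmol/kg
CA = (α₁ + 2α₂)·DIC = (0.8657 + 2×0.1310) × 5.138 = 5.79 mmol/kg

CA = 5.79 mmol/kg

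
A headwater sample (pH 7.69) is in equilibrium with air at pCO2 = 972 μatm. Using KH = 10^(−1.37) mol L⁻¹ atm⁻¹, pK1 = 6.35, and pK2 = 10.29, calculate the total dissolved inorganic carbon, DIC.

DIC = 0.951 mmol/L

[CO2*] = KH · pCO2 = 10^(−1.37) × 972×10^-6 = 4.146×10^-5 mol/L
α₀ = 1/(1 + K1/[H⁺] + K1K2/[H⁺]²) = 1/(1 + 10^+1.34 + 10^-1.26) = 0.04361
DIC = [CO2*]/α₀ = 4.146×10^-5 / 0.04361 = 0.951 mmol/L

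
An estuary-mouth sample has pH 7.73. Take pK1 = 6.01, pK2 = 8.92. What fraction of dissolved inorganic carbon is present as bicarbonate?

α₁ = 1 / (1 + [H⁺]/K1 + K2/[H⁺]) = 1 / (1 + 10^-1.72 + 10^-1.19)
   = 1 / (1 + 0.019055 + 0.064565) = 1/1.0836 = 0.9228

α₁ = 0.923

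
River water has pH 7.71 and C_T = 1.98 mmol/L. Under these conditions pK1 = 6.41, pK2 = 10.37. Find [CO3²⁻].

α₂ = 1 / (1 + [H⁺]/K2 + [H⁺]²/(K1K2)) = 1 / (1 + 10^+2.66 + 10^+1.36)
   = 1 / (1 + 457.09 + 22.909) = 1/481.00 = 0.002079
[CO3²⁻] = α₂ × DIC = 0.002079 × 1.98 = 0.00412 mmol/L = 4.12 μmol/L

[CO3²⁻] = 4.12 μmol/L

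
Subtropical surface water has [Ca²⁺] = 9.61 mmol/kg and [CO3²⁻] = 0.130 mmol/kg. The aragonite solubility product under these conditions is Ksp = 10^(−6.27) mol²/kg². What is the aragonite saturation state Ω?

Ω = 2.33

Ksp = 10^(−6.27) = 5.370×10^-7
Ω = [Ca²⁺][CO3²⁻]/Ksp = (9.61×10^-3)(0.130×10^-3) / 5.370×10^-7 = 2.33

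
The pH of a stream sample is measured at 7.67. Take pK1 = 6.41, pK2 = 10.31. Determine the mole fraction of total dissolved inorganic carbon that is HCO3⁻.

α₁ = 0.946

α₁ = 1 / (1 + [H⁺]/K1 + K2/[H⁺]) = 1 / (1 + 10^-1.26 + 10^-2.64)
   = 1 / (1 + 0.054954 + 0.0022909) = 1/1.0572 = 0.9459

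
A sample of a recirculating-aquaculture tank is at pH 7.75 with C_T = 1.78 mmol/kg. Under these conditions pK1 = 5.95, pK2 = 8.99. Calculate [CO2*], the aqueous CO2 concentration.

α₀ = 1 / (1 + K1/[H⁺] + K1K2/[H⁺]²) = 1 / (1 + 10^+1.80 + 10^+0.56)
   = 1 / (1 + 63.096 + 3.6308) = 1/67.727 = 0.01477
[CO2*] = α₀ × DIC = 0.01477 × 1.78 = 0.0263 mmol/kg

[CO2*] = 0.0263 mmol/kg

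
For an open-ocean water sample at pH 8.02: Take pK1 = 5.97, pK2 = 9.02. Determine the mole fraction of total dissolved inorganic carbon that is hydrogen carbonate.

α₁ = 1 / (1 + [H⁺]/K1 + K2/[H⁺]) = 1 / (1 + 10^-2.05 + 10^-1.00)
   = 1 / (1 + 0.0089125 + 0.10000) = 1/1.1089 = 0.9018

α₁ = 0.902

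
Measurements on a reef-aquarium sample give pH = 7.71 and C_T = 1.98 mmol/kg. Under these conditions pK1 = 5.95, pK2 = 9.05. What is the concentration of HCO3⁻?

α₁ = 1 / (1 + [H⁺]/K1 + K2/[H⁺]) = 1 / (1 + 10^-1.76 + 10^-1.34)
   = 1 / (1 + 0.017378 + 0.045709) = 1/1.0631 = 0.9407
[HCO3⁻] = α₁ × DIC = 0.9407 × 1.98 = 1.86 mmol/kg

[HCO3⁻] = 1.86 mmol/kg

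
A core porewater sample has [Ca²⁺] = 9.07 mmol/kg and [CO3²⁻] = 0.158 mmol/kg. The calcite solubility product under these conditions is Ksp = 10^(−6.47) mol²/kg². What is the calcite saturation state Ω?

Ω = 4.23

Ksp = 10^(−6.47) = 3.388×10^-7
Ω = [Ca²⁺][CO3²⁻]/Ksp = (9.07×10^-3)(0.158×10^-3) / 3.388×10^-7 = 4.23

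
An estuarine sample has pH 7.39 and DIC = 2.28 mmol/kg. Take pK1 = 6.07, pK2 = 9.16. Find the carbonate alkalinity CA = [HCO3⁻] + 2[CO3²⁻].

CA = [HCO3⁻] + 2[CO3²⁻] = (α₁ + 2α₂)·DIC
At pH 7.39: [H⁺]/K1 = 10^-1.32 = 0.047863, K2/[H⁺] = 10^-1.77 = 0.016982
α₁ = 1/(1 + 0.047863 + 0.016982) = 1/1.0648 = 0.9391; α₂ = α₁·K2/[H⁺] = 0.01595
α₁ + 2α₂ = 0.9710
CA = 0.9710 × 2.28 = 2.21 mmol/kg

CA = 2.21 mmol/kg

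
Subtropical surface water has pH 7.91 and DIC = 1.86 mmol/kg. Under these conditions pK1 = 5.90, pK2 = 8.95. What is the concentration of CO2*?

α₀ = 1 / (1 + K1/[H⁺] + K1K2/[H⁺]²) = 1 / (1 + 10^+2.01 + 10^+0.97)
   = 1 / (1 + 102.33 + 9.3325) = 1/112.66 = 0.008876
[CO2*] = α₀ × DIC = 0.008876 × 1.86 = 0.0165 mmol/kg = 16.5 μmol/kg

[CO2*] = 16.5 μmol/kg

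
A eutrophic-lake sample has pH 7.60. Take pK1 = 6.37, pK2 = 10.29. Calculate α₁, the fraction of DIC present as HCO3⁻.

α₁ = 0.943

α₁ = 1 / (1 + [H⁺]/K1 + K2/[H⁺]) = 1 / (1 + 10^-1.23 + 10^-2.69)
   = 1 / (1 + 0.058884 + 0.0020417) = 1/1.0609 = 0.9426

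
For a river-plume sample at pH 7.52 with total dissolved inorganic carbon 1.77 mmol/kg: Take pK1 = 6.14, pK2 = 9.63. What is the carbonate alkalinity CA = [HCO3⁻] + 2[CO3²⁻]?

CA = 1.71 mmol/kg

CA = [HCO3⁻] + 2[CO3²⁻] = (α₁ + 2α₂)·DIC
At pH 7.52: [H⁺]/K1 = 10^-1.38 = 0.041687, K2/[H⁺] = 10^-2.11 = 0.0077625
α₁ = 1/(1 + 0.041687 + 0.0077625) = 1/1.0494 = 0.9529; α₂ = α₁·K2/[H⁺] = 0.007397
α₁ + 2α₂ = 0.9677
CA = 0.9677 × 1.77 = 1.71 mmol/kg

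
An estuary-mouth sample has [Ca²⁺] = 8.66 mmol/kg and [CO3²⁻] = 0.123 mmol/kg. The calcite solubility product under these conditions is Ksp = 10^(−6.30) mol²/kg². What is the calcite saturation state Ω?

Ksp = 10^(−6.30) = 5.012×10^-7
Ω = [Ca²⁺][CO3²⁻]/Ksp = (8.66×10^-3)(0.123×10^-3) / 5.012×10^-7 = 2.13

Ω = 2.13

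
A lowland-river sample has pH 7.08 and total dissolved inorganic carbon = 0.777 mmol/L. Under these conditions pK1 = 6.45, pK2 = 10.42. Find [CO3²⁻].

[CO3²⁻] = 0.288 μmol/L

α₂ = 1 / (1 + [H⁺]/K2 + [H⁺]²/(K1K2)) = 1 / (1 + 10^+3.34 + 10^+2.71)
   = 1 / (1 + 2187.8 + 512.86) = 1/2701.6 = 0.0003701
[CO3²⁻] = α₂ × DIC = 0.0003701 × 0.777 = 0.000288 mmol/L = 0.288 μmol/L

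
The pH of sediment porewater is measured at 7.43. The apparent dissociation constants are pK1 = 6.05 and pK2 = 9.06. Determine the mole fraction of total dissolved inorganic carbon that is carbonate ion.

α₂ = 0.0220

α₂ = 1 / (1 + [H⁺]/K2 + [H⁺]²/(K1K2)) = 1 / (1 + 10^+1.63 + 10^+0.25)
   = 1 / (1 + 42.658 + 1.7783) = 1/45.436 = 0.02201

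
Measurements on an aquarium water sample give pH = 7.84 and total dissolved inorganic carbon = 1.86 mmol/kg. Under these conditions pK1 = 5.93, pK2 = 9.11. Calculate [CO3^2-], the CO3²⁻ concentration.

[CO3²⁻] = 0.0937 mmol/kg

α₂ = 1 / (1 + [H⁺]/K2 + [H⁺]²/(K1K2)) = 1 / (1 + 10^+1.27 + 10^-0.64)
   = 1 / (1 + 18.621 + 0.22909) = 1/19.850 = 0.05038
[CO3²⁻] = α₂ × DIC = 0.05038 × 1.86 = 0.0937 mmol/kg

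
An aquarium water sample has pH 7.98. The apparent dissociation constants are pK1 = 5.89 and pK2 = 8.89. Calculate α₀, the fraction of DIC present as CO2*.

α₀ = 0.00719

α₀ = 1 / (1 + K1/[H⁺] + K1K2/[H⁺]²) = 1 / (1 + 10^+2.09 + 10^+1.18)
   = 1 / (1 + 123.03 + 15.136) = 1/139.16 = 0.007186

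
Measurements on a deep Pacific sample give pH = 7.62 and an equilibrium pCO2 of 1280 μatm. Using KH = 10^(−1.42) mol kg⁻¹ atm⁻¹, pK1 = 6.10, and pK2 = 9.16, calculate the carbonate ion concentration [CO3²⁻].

[CO2*] = KH · pCO2 = 10^(−1.42) × 1280×10^-6 = 4.866×10^-5 mol/kg
α₀ = 1/(1 + K1/[H⁺] + K1K2/[H⁺]²) = 1/(1 + 10^+1.52 + 10^-0.02) = 0.02852
DIC = [CO2*]/α₀ = 4.866×10^-5 / 0.02852 = 1.707 mmol/kg
[CO3²⁻] = α₂·DIC; α₂ = 0.02723, so [CO3²⁻] = 0.02723 × 1.707 = 0.0465 mmol/kg

[CO3²⁻] = 0.0465 mmol/kg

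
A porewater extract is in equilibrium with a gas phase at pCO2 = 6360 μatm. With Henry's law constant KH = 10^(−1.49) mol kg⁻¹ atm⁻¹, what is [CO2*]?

KH = 10^(−1.49) = 3.236×10^-2 mol kg⁻¹ atm⁻¹
[CO2*] = KH · pCO2 = 3.236×10^-2 × 6360×10^-6 atm = 2.06×10^-4 mol/kg

[CO2*] = 206 μmol/kg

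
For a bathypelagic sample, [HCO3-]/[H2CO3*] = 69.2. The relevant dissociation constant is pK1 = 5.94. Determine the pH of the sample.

pH = 7.78

From K1 = [H⁺][HCO3-]/[H2CO3*]:  pH = pK1 + log₁₀([HCO3-]/[H2CO3*])
log₁₀(69.2) = +1.840
pH = 5.94 + (+1.840) = 7.78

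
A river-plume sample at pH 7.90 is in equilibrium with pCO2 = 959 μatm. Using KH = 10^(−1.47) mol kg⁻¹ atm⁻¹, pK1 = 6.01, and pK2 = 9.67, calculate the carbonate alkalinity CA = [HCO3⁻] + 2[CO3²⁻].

CA = 2.61 mmol/kg

[CO2*] = KH · pCO2 = 10^(−1.47) × 959×10^-6 = 3.250×10^-5 mol/kg
α₀ = 1/(1 + K1/[H⁺] + K1K2/[H⁺]²) = 1/(1 + 10^+1.89 + 10^+0.12) = 0.01251
DIC = [CO2*]/α₀ = 3.250×10^-5 / 0.01251 = 2.598 mmol/kg
CA = (α₁ + 2α₂)·DIC = (0.9710 + 2×0.01649) × 2.598 = 2.61 mmol/kg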